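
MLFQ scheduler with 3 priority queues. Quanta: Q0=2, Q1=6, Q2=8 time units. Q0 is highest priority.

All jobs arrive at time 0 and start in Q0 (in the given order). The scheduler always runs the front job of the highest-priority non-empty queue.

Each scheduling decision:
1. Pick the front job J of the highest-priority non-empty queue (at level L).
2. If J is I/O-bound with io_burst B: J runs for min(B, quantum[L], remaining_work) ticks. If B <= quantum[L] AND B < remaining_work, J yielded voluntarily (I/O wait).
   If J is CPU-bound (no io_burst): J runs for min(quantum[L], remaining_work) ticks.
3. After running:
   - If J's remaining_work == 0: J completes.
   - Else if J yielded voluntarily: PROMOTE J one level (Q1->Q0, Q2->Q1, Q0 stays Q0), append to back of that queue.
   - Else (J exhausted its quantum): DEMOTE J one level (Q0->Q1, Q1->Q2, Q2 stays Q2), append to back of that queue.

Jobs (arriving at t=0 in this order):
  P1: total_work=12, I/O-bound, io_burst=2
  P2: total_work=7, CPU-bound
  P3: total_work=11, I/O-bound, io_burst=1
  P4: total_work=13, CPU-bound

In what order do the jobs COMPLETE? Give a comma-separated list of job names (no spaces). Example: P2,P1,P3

t=0-2: P1@Q0 runs 2, rem=10, I/O yield, promote→Q0. Q0=[P2,P3,P4,P1] Q1=[] Q2=[]
t=2-4: P2@Q0 runs 2, rem=5, quantum used, demote→Q1. Q0=[P3,P4,P1] Q1=[P2] Q2=[]
t=4-5: P3@Q0 runs 1, rem=10, I/O yield, promote→Q0. Q0=[P4,P1,P3] Q1=[P2] Q2=[]
t=5-7: P4@Q0 runs 2, rem=11, quantum used, demote→Q1. Q0=[P1,P3] Q1=[P2,P4] Q2=[]
t=7-9: P1@Q0 runs 2, rem=8, I/O yield, promote→Q0. Q0=[P3,P1] Q1=[P2,P4] Q2=[]
t=9-10: P3@Q0 runs 1, rem=9, I/O yield, promote→Q0. Q0=[P1,P3] Q1=[P2,P4] Q2=[]
t=10-12: P1@Q0 runs 2, rem=6, I/O yield, promote→Q0. Q0=[P3,P1] Q1=[P2,P4] Q2=[]
t=12-13: P3@Q0 runs 1, rem=8, I/O yield, promote→Q0. Q0=[P1,P3] Q1=[P2,P4] Q2=[]
t=13-15: P1@Q0 runs 2, rem=4, I/O yield, promote→Q0. Q0=[P3,P1] Q1=[P2,P4] Q2=[]
t=15-16: P3@Q0 runs 1, rem=7, I/O yield, promote→Q0. Q0=[P1,P3] Q1=[P2,P4] Q2=[]
t=16-18: P1@Q0 runs 2, rem=2, I/O yield, promote→Q0. Q0=[P3,P1] Q1=[P2,P4] Q2=[]
t=18-19: P3@Q0 runs 1, rem=6, I/O yield, promote→Q0. Q0=[P1,P3] Q1=[P2,P4] Q2=[]
t=19-21: P1@Q0 runs 2, rem=0, completes. Q0=[P3] Q1=[P2,P4] Q2=[]
t=21-22: P3@Q0 runs 1, rem=5, I/O yield, promote→Q0. Q0=[P3] Q1=[P2,P4] Q2=[]
t=22-23: P3@Q0 runs 1, rem=4, I/O yield, promote→Q0. Q0=[P3] Q1=[P2,P4] Q2=[]
t=23-24: P3@Q0 runs 1, rem=3, I/O yield, promote→Q0. Q0=[P3] Q1=[P2,P4] Q2=[]
t=24-25: P3@Q0 runs 1, rem=2, I/O yield, promote→Q0. Q0=[P3] Q1=[P2,P4] Q2=[]
t=25-26: P3@Q0 runs 1, rem=1, I/O yield, promote→Q0. Q0=[P3] Q1=[P2,P4] Q2=[]
t=26-27: P3@Q0 runs 1, rem=0, completes. Q0=[] Q1=[P2,P4] Q2=[]
t=27-32: P2@Q1 runs 5, rem=0, completes. Q0=[] Q1=[P4] Q2=[]
t=32-38: P4@Q1 runs 6, rem=5, quantum used, demote→Q2. Q0=[] Q1=[] Q2=[P4]
t=38-43: P4@Q2 runs 5, rem=0, completes. Q0=[] Q1=[] Q2=[]

Answer: P1,P3,P2,P4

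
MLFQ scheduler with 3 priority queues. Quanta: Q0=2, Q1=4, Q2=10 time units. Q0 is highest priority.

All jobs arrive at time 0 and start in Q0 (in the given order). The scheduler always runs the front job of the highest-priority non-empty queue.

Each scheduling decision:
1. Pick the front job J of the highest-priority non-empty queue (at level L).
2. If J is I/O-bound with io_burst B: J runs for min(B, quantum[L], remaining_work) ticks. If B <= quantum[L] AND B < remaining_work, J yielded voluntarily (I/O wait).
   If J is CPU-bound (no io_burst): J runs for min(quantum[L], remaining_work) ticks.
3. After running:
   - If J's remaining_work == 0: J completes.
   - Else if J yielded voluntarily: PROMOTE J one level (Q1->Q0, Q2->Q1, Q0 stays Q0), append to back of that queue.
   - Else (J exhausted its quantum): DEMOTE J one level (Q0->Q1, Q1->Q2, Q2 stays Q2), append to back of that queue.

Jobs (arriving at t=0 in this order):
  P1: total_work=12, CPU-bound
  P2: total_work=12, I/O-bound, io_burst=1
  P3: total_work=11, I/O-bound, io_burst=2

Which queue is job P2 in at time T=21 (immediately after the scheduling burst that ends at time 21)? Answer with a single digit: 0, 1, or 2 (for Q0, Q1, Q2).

t=0-2: P1@Q0 runs 2, rem=10, quantum used, demote→Q1. Q0=[P2,P3] Q1=[P1] Q2=[]
t=2-3: P2@Q0 runs 1, rem=11, I/O yield, promote→Q0. Q0=[P3,P2] Q1=[P1] Q2=[]
t=3-5: P3@Q0 runs 2, rem=9, I/O yield, promote→Q0. Q0=[P2,P3] Q1=[P1] Q2=[]
t=5-6: P2@Q0 runs 1, rem=10, I/O yield, promote→Q0. Q0=[P3,P2] Q1=[P1] Q2=[]
t=6-8: P3@Q0 runs 2, rem=7, I/O yield, promote→Q0. Q0=[P2,P3] Q1=[P1] Q2=[]
t=8-9: P2@Q0 runs 1, rem=9, I/O yield, promote→Q0. Q0=[P3,P2] Q1=[P1] Q2=[]
t=9-11: P3@Q0 runs 2, rem=5, I/O yield, promote→Q0. Q0=[P2,P3] Q1=[P1] Q2=[]
t=11-12: P2@Q0 runs 1, rem=8, I/O yield, promote→Q0. Q0=[P3,P2] Q1=[P1] Q2=[]
t=12-14: P3@Q0 runs 2, rem=3, I/O yield, promote→Q0. Q0=[P2,P3] Q1=[P1] Q2=[]
t=14-15: P2@Q0 runs 1, rem=7, I/O yield, promote→Q0. Q0=[P3,P2] Q1=[P1] Q2=[]
t=15-17: P3@Q0 runs 2, rem=1, I/O yield, promote→Q0. Q0=[P2,P3] Q1=[P1] Q2=[]
t=17-18: P2@Q0 runs 1, rem=6, I/O yield, promote→Q0. Q0=[P3,P2] Q1=[P1] Q2=[]
t=18-19: P3@Q0 runs 1, rem=0, completes. Q0=[P2] Q1=[P1] Q2=[]
t=19-20: P2@Q0 runs 1, rem=5, I/O yield, promote→Q0. Q0=[P2] Q1=[P1] Q2=[]
t=20-21: P2@Q0 runs 1, rem=4, I/O yield, promote→Q0. Q0=[P2] Q1=[P1] Q2=[]
t=21-22: P2@Q0 runs 1, rem=3, I/O yield, promote→Q0. Q0=[P2] Q1=[P1] Q2=[]
t=22-23: P2@Q0 runs 1, rem=2, I/O yield, promote→Q0. Q0=[P2] Q1=[P1] Q2=[]
t=23-24: P2@Q0 runs 1, rem=1, I/O yield, promote→Q0. Q0=[P2] Q1=[P1] Q2=[]
t=24-25: P2@Q0 runs 1, rem=0, completes. Q0=[] Q1=[P1] Q2=[]
t=25-29: P1@Q1 runs 4, rem=6, quantum used, demote→Q2. Q0=[] Q1=[] Q2=[P1]
t=29-35: P1@Q2 runs 6, rem=0, completes. Q0=[] Q1=[] Q2=[]

Answer: 0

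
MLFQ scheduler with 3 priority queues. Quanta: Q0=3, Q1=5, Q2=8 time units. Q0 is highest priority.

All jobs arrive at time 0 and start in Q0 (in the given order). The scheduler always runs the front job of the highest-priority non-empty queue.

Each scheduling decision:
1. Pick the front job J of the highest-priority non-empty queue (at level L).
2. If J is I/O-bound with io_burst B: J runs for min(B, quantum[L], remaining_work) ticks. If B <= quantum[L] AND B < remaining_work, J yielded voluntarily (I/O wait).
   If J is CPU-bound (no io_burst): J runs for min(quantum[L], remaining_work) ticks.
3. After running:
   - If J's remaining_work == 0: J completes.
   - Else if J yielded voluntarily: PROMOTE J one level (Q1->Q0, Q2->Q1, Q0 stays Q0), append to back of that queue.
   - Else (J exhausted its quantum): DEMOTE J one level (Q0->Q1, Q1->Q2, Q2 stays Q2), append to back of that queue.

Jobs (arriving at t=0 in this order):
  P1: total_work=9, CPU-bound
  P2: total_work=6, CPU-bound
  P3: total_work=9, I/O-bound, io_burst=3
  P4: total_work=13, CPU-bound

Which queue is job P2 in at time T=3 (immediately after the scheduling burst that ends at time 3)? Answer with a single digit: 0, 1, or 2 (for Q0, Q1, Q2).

t=0-3: P1@Q0 runs 3, rem=6, quantum used, demote→Q1. Q0=[P2,P3,P4] Q1=[P1] Q2=[]
t=3-6: P2@Q0 runs 3, rem=3, quantum used, demote→Q1. Q0=[P3,P4] Q1=[P1,P2] Q2=[]
t=6-9: P3@Q0 runs 3, rem=6, I/O yield, promote→Q0. Q0=[P4,P3] Q1=[P1,P2] Q2=[]
t=9-12: P4@Q0 runs 3, rem=10, quantum used, demote→Q1. Q0=[P3] Q1=[P1,P2,P4] Q2=[]
t=12-15: P3@Q0 runs 3, rem=3, I/O yield, promote→Q0. Q0=[P3] Q1=[P1,P2,P4] Q2=[]
t=15-18: P3@Q0 runs 3, rem=0, completes. Q0=[] Q1=[P1,P2,P4] Q2=[]
t=18-23: P1@Q1 runs 5, rem=1, quantum used, demote→Q2. Q0=[] Q1=[P2,P4] Q2=[P1]
t=23-26: P2@Q1 runs 3, rem=0, completes. Q0=[] Q1=[P4] Q2=[P1]
t=26-31: P4@Q1 runs 5, rem=5, quantum used, demote→Q2. Q0=[] Q1=[] Q2=[P1,P4]
t=31-32: P1@Q2 runs 1, rem=0, completes. Q0=[] Q1=[] Q2=[P4]
t=32-37: P4@Q2 runs 5, rem=0, completes. Q0=[] Q1=[] Q2=[]

Answer: 0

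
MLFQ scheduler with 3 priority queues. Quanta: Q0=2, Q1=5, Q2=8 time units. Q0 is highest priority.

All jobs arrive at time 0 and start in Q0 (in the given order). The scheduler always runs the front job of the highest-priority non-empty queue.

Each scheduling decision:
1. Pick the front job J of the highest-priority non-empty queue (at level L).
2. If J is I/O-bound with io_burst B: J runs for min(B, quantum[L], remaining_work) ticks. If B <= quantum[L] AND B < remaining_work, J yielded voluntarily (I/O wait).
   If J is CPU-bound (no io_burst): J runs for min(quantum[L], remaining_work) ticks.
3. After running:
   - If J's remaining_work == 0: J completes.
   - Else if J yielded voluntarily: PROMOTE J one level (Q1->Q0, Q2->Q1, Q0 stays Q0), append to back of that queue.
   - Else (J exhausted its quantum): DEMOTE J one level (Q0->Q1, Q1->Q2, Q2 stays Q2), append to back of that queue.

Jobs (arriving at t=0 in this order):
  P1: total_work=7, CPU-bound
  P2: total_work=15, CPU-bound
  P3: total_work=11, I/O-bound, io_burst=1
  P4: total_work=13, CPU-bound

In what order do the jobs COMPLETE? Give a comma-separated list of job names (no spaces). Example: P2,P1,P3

Answer: P3,P1,P2,P4

Derivation:
t=0-2: P1@Q0 runs 2, rem=5, quantum used, demote→Q1. Q0=[P2,P3,P4] Q1=[P1] Q2=[]
t=2-4: P2@Q0 runs 2, rem=13, quantum used, demote→Q1. Q0=[P3,P4] Q1=[P1,P2] Q2=[]
t=4-5: P3@Q0 runs 1, rem=10, I/O yield, promote→Q0. Q0=[P4,P3] Q1=[P1,P2] Q2=[]
t=5-7: P4@Q0 runs 2, rem=11, quantum used, demote→Q1. Q0=[P3] Q1=[P1,P2,P4] Q2=[]
t=7-8: P3@Q0 runs 1, rem=9, I/O yield, promote→Q0. Q0=[P3] Q1=[P1,P2,P4] Q2=[]
t=8-9: P3@Q0 runs 1, rem=8, I/O yield, promote→Q0. Q0=[P3] Q1=[P1,P2,P4] Q2=[]
t=9-10: P3@Q0 runs 1, rem=7, I/O yield, promote→Q0. Q0=[P3] Q1=[P1,P2,P4] Q2=[]
t=10-11: P3@Q0 runs 1, rem=6, I/O yield, promote→Q0. Q0=[P3] Q1=[P1,P2,P4] Q2=[]
t=11-12: P3@Q0 runs 1, rem=5, I/O yield, promote→Q0. Q0=[P3] Q1=[P1,P2,P4] Q2=[]
t=12-13: P3@Q0 runs 1, rem=4, I/O yield, promote→Q0. Q0=[P3] Q1=[P1,P2,P4] Q2=[]
t=13-14: P3@Q0 runs 1, rem=3, I/O yield, promote→Q0. Q0=[P3] Q1=[P1,P2,P4] Q2=[]
t=14-15: P3@Q0 runs 1, rem=2, I/O yield, promote→Q0. Q0=[P3] Q1=[P1,P2,P4] Q2=[]
t=15-16: P3@Q0 runs 1, rem=1, I/O yield, promote→Q0. Q0=[P3] Q1=[P1,P2,P4] Q2=[]
t=16-17: P3@Q0 runs 1, rem=0, completes. Q0=[] Q1=[P1,P2,P4] Q2=[]
t=17-22: P1@Q1 runs 5, rem=0, completes. Q0=[] Q1=[P2,P4] Q2=[]
t=22-27: P2@Q1 runs 5, rem=8, quantum used, demote→Q2. Q0=[] Q1=[P4] Q2=[P2]
t=27-32: P4@Q1 runs 5, rem=6, quantum used, demote→Q2. Q0=[] Q1=[] Q2=[P2,P4]
t=32-40: P2@Q2 runs 8, rem=0, completes. Q0=[] Q1=[] Q2=[P4]
t=40-46: P4@Q2 runs 6, rem=0, completes. Q0=[] Q1=[] Q2=[]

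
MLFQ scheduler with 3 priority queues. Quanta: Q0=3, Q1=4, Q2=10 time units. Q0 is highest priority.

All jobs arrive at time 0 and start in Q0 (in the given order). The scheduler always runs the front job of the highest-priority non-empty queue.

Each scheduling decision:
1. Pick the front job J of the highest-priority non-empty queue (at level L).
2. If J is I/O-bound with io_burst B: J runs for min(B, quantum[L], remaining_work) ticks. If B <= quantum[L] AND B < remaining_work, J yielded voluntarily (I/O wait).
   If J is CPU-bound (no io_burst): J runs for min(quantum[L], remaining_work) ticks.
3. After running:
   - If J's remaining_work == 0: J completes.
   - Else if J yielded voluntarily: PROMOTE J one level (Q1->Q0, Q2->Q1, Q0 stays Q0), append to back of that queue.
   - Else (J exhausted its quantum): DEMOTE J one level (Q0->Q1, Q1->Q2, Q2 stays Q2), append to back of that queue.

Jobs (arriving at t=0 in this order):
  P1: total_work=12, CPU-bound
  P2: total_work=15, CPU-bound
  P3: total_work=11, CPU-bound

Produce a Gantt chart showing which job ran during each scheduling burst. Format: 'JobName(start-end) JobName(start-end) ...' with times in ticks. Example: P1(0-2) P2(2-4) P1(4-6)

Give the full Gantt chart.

t=0-3: P1@Q0 runs 3, rem=9, quantum used, demote→Q1. Q0=[P2,P3] Q1=[P1] Q2=[]
t=3-6: P2@Q0 runs 3, rem=12, quantum used, demote→Q1. Q0=[P3] Q1=[P1,P2] Q2=[]
t=6-9: P3@Q0 runs 3, rem=8, quantum used, demote→Q1. Q0=[] Q1=[P1,P2,P3] Q2=[]
t=9-13: P1@Q1 runs 4, rem=5, quantum used, demote→Q2. Q0=[] Q1=[P2,P3] Q2=[P1]
t=13-17: P2@Q1 runs 4, rem=8, quantum used, demote→Q2. Q0=[] Q1=[P3] Q2=[P1,P2]
t=17-21: P3@Q1 runs 4, rem=4, quantum used, demote→Q2. Q0=[] Q1=[] Q2=[P1,P2,P3]
t=21-26: P1@Q2 runs 5, rem=0, completes. Q0=[] Q1=[] Q2=[P2,P3]
t=26-34: P2@Q2 runs 8, rem=0, completes. Q0=[] Q1=[] Q2=[P3]
t=34-38: P3@Q2 runs 4, rem=0, completes. Q0=[] Q1=[] Q2=[]

Answer: P1(0-3) P2(3-6) P3(6-9) P1(9-13) P2(13-17) P3(17-21) P1(21-26) P2(26-34) P3(34-38)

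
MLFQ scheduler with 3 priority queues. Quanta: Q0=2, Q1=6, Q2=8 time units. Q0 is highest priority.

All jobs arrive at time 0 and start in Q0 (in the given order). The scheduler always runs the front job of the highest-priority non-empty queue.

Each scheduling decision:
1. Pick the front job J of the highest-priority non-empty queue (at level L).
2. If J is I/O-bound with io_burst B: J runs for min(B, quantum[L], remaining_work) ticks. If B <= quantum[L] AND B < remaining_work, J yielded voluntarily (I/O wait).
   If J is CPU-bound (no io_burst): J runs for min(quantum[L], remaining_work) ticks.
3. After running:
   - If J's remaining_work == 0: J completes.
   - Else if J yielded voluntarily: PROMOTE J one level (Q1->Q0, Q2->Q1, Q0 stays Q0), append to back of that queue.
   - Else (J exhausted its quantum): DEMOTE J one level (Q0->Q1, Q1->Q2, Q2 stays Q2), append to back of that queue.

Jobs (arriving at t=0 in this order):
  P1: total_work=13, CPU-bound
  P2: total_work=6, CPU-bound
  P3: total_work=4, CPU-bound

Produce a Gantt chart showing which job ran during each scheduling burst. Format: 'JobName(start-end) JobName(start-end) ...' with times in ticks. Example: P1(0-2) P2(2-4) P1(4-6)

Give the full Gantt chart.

t=0-2: P1@Q0 runs 2, rem=11, quantum used, demote→Q1. Q0=[P2,P3] Q1=[P1] Q2=[]
t=2-4: P2@Q0 runs 2, rem=4, quantum used, demote→Q1. Q0=[P3] Q1=[P1,P2] Q2=[]
t=4-6: P3@Q0 runs 2, rem=2, quantum used, demote→Q1. Q0=[] Q1=[P1,P2,P3] Q2=[]
t=6-12: P1@Q1 runs 6, rem=5, quantum used, demote→Q2. Q0=[] Q1=[P2,P3] Q2=[P1]
t=12-16: P2@Q1 runs 4, rem=0, completes. Q0=[] Q1=[P3] Q2=[P1]
t=16-18: P3@Q1 runs 2, rem=0, completes. Q0=[] Q1=[] Q2=[P1]
t=18-23: P1@Q2 runs 5, rem=0, completes. Q0=[] Q1=[] Q2=[]

Answer: P1(0-2) P2(2-4) P3(4-6) P1(6-12) P2(12-16) P3(16-18) P1(18-23)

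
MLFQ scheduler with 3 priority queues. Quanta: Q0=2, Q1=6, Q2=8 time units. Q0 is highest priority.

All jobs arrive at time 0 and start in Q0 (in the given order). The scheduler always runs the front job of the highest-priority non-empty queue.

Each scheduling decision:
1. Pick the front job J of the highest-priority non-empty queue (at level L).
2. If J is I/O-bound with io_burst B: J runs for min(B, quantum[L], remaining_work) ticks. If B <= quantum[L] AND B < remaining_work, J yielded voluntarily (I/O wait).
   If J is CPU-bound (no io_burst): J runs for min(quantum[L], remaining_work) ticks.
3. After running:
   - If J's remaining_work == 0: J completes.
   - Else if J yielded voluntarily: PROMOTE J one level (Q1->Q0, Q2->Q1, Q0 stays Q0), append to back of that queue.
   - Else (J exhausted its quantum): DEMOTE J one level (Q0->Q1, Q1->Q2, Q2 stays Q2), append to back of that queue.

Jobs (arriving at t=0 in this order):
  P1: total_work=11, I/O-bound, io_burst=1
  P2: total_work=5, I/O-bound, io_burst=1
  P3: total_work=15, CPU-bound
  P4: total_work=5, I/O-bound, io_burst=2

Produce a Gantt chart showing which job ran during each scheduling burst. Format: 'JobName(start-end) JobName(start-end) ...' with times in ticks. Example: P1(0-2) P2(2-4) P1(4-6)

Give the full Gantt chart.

t=0-1: P1@Q0 runs 1, rem=10, I/O yield, promote→Q0. Q0=[P2,P3,P4,P1] Q1=[] Q2=[]
t=1-2: P2@Q0 runs 1, rem=4, I/O yield, promote→Q0. Q0=[P3,P4,P1,P2] Q1=[] Q2=[]
t=2-4: P3@Q0 runs 2, rem=13, quantum used, demote→Q1. Q0=[P4,P1,P2] Q1=[P3] Q2=[]
t=4-6: P4@Q0 runs 2, rem=3, I/O yield, promote→Q0. Q0=[P1,P2,P4] Q1=[P3] Q2=[]
t=6-7: P1@Q0 runs 1, rem=9, I/O yield, promote→Q0. Q0=[P2,P4,P1] Q1=[P3] Q2=[]
t=7-8: P2@Q0 runs 1, rem=3, I/O yield, promote→Q0. Q0=[P4,P1,P2] Q1=[P3] Q2=[]
t=8-10: P4@Q0 runs 2, rem=1, I/O yield, promote→Q0. Q0=[P1,P2,P4] Q1=[P3] Q2=[]
t=10-11: P1@Q0 runs 1, rem=8, I/O yield, promote→Q0. Q0=[P2,P4,P1] Q1=[P3] Q2=[]
t=11-12: P2@Q0 runs 1, rem=2, I/O yield, promote→Q0. Q0=[P4,P1,P2] Q1=[P3] Q2=[]
t=12-13: P4@Q0 runs 1, rem=0, completes. Q0=[P1,P2] Q1=[P3] Q2=[]
t=13-14: P1@Q0 runs 1, rem=7, I/O yield, promote→Q0. Q0=[P2,P1] Q1=[P3] Q2=[]
t=14-15: P2@Q0 runs 1, rem=1, I/O yield, promote→Q0. Q0=[P1,P2] Q1=[P3] Q2=[]
t=15-16: P1@Q0 runs 1, rem=6, I/O yield, promote→Q0. Q0=[P2,P1] Q1=[P3] Q2=[]
t=16-17: P2@Q0 runs 1, rem=0, completes. Q0=[P1] Q1=[P3] Q2=[]
t=17-18: P1@Q0 runs 1, rem=5, I/O yield, promote→Q0. Q0=[P1] Q1=[P3] Q2=[]
t=18-19: P1@Q0 runs 1, rem=4, I/O yield, promote→Q0. Q0=[P1] Q1=[P3] Q2=[]
t=19-20: P1@Q0 runs 1, rem=3, I/O yield, promote→Q0. Q0=[P1] Q1=[P3] Q2=[]
t=20-21: P1@Q0 runs 1, rem=2, I/O yield, promote→Q0. Q0=[P1] Q1=[P3] Q2=[]
t=21-22: P1@Q0 runs 1, rem=1, I/O yield, promote→Q0. Q0=[P1] Q1=[P3] Q2=[]
t=22-23: P1@Q0 runs 1, rem=0, completes. Q0=[] Q1=[P3] Q2=[]
t=23-29: P3@Q1 runs 6, rem=7, quantum used, demote→Q2. Q0=[] Q1=[] Q2=[P3]
t=29-36: P3@Q2 runs 7, rem=0, completes. Q0=[] Q1=[] Q2=[]

Answer: P1(0-1) P2(1-2) P3(2-4) P4(4-6) P1(6-7) P2(7-8) P4(8-10) P1(10-11) P2(11-12) P4(12-13) P1(13-14) P2(14-15) P1(15-16) P2(16-17) P1(17-18) P1(18-19) P1(19-20) P1(20-21) P1(21-22) P1(22-23) P3(23-29) P3(29-36)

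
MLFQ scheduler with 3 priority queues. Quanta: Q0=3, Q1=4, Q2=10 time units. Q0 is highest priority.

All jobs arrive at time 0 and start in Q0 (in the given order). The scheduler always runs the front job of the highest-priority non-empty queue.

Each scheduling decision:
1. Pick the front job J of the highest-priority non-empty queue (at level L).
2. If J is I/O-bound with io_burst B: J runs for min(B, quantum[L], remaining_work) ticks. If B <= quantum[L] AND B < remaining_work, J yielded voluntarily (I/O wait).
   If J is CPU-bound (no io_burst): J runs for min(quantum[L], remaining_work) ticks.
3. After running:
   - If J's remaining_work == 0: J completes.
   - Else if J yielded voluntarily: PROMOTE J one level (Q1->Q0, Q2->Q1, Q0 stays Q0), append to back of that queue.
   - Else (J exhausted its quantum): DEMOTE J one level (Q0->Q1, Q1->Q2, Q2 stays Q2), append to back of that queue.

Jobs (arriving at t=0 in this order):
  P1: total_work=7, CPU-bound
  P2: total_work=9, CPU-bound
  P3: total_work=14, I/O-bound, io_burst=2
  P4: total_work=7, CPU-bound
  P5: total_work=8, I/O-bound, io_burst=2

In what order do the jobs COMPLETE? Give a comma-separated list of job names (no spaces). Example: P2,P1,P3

t=0-3: P1@Q0 runs 3, rem=4, quantum used, demote→Q1. Q0=[P2,P3,P4,P5] Q1=[P1] Q2=[]
t=3-6: P2@Q0 runs 3, rem=6, quantum used, demote→Q1. Q0=[P3,P4,P5] Q1=[P1,P2] Q2=[]
t=6-8: P3@Q0 runs 2, rem=12, I/O yield, promote→Q0. Q0=[P4,P5,P3] Q1=[P1,P2] Q2=[]
t=8-11: P4@Q0 runs 3, rem=4, quantum used, demote→Q1. Q0=[P5,P3] Q1=[P1,P2,P4] Q2=[]
t=11-13: P5@Q0 runs 2, rem=6, I/O yield, promote→Q0. Q0=[P3,P5] Q1=[P1,P2,P4] Q2=[]
t=13-15: P3@Q0 runs 2, rem=10, I/O yield, promote→Q0. Q0=[P5,P3] Q1=[P1,P2,P4] Q2=[]
t=15-17: P5@Q0 runs 2, rem=4, I/O yield, promote→Q0. Q0=[P3,P5] Q1=[P1,P2,P4] Q2=[]
t=17-19: P3@Q0 runs 2, rem=8, I/O yield, promote→Q0. Q0=[P5,P3] Q1=[P1,P2,P4] Q2=[]
t=19-21: P5@Q0 runs 2, rem=2, I/O yield, promote→Q0. Q0=[P3,P5] Q1=[P1,P2,P4] Q2=[]
t=21-23: P3@Q0 runs 2, rem=6, I/O yield, promote→Q0. Q0=[P5,P3] Q1=[P1,P2,P4] Q2=[]
t=23-25: P5@Q0 runs 2, rem=0, completes. Q0=[P3] Q1=[P1,P2,P4] Q2=[]
t=25-27: P3@Q0 runs 2, rem=4, I/O yield, promote→Q0. Q0=[P3] Q1=[P1,P2,P4] Q2=[]
t=27-29: P3@Q0 runs 2, rem=2, I/O yield, promote→Q0. Q0=[P3] Q1=[P1,P2,P4] Q2=[]
t=29-31: P3@Q0 runs 2, rem=0, completes. Q0=[] Q1=[P1,P2,P4] Q2=[]
t=31-35: P1@Q1 runs 4, rem=0, completes. Q0=[] Q1=[P2,P4] Q2=[]
t=35-39: P2@Q1 runs 4, rem=2, quantum used, demote→Q2. Q0=[] Q1=[P4] Q2=[P2]
t=39-43: P4@Q1 runs 4, rem=0, completes. Q0=[] Q1=[] Q2=[P2]
t=43-45: P2@Q2 runs 2, rem=0, completes. Q0=[] Q1=[] Q2=[]

Answer: P5,P3,P1,P4,P2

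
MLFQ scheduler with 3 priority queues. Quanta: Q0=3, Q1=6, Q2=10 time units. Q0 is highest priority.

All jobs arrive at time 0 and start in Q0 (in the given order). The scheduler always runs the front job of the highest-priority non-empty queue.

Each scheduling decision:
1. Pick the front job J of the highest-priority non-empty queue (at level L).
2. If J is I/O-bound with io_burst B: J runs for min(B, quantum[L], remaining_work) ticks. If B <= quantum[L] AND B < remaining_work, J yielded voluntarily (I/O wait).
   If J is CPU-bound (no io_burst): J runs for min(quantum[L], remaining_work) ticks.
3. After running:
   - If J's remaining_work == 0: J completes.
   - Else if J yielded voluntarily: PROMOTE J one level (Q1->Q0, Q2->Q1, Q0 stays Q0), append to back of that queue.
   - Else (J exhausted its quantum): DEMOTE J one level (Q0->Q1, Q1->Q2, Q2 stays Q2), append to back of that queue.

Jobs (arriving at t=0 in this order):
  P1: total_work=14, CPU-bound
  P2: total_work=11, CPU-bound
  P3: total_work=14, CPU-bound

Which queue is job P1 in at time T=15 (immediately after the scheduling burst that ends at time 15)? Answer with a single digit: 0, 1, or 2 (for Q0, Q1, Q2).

t=0-3: P1@Q0 runs 3, rem=11, quantum used, demote→Q1. Q0=[P2,P3] Q1=[P1] Q2=[]
t=3-6: P2@Q0 runs 3, rem=8, quantum used, demote→Q1. Q0=[P3] Q1=[P1,P2] Q2=[]
t=6-9: P3@Q0 runs 3, rem=11, quantum used, demote→Q1. Q0=[] Q1=[P1,P2,P3] Q2=[]
t=9-15: P1@Q1 runs 6, rem=5, quantum used, demote→Q2. Q0=[] Q1=[P2,P3] Q2=[P1]
t=15-21: P2@Q1 runs 6, rem=2, quantum used, demote→Q2. Q0=[] Q1=[P3] Q2=[P1,P2]
t=21-27: P3@Q1 runs 6, rem=5, quantum used, demote→Q2. Q0=[] Q1=[] Q2=[P1,P2,P3]
t=27-32: P1@Q2 runs 5, rem=0, completes. Q0=[] Q1=[] Q2=[P2,P3]
t=32-34: P2@Q2 runs 2, rem=0, completes. Q0=[] Q1=[] Q2=[P3]
t=34-39: P3@Q2 runs 5, rem=0, completes. Q0=[] Q1=[] Q2=[]

Answer: 2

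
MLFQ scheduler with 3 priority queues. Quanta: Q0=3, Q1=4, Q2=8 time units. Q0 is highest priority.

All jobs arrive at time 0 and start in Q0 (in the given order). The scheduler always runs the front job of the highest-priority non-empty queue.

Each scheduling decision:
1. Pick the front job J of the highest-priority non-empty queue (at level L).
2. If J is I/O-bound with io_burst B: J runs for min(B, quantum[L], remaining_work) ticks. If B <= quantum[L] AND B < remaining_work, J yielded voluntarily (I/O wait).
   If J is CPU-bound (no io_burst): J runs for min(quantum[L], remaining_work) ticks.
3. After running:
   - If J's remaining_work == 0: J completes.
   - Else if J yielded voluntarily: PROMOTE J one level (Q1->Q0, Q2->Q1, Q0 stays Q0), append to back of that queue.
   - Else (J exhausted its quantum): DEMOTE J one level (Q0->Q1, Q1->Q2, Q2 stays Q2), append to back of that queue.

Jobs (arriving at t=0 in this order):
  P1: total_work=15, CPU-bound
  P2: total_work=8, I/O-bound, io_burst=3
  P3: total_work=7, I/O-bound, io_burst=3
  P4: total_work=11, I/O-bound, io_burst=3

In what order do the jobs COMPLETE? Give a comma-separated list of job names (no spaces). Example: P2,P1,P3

t=0-3: P1@Q0 runs 3, rem=12, quantum used, demote→Q1. Q0=[P2,P3,P4] Q1=[P1] Q2=[]
t=3-6: P2@Q0 runs 3, rem=5, I/O yield, promote→Q0. Q0=[P3,P4,P2] Q1=[P1] Q2=[]
t=6-9: P3@Q0 runs 3, rem=4, I/O yield, promote→Q0. Q0=[P4,P2,P3] Q1=[P1] Q2=[]
t=9-12: P4@Q0 runs 3, rem=8, I/O yield, promote→Q0. Q0=[P2,P3,P4] Q1=[P1] Q2=[]
t=12-15: P2@Q0 runs 3, rem=2, I/O yield, promote→Q0. Q0=[P3,P4,P2] Q1=[P1] Q2=[]
t=15-18: P3@Q0 runs 3, rem=1, I/O yield, promote→Q0. Q0=[P4,P2,P3] Q1=[P1] Q2=[]
t=18-21: P4@Q0 runs 3, rem=5, I/O yield, promote→Q0. Q0=[P2,P3,P4] Q1=[P1] Q2=[]
t=21-23: P2@Q0 runs 2, rem=0, completes. Q0=[P3,P4] Q1=[P1] Q2=[]
t=23-24: P3@Q0 runs 1, rem=0, completes. Q0=[P4] Q1=[P1] Q2=[]
t=24-27: P4@Q0 runs 3, rem=2, I/O yield, promote→Q0. Q0=[P4] Q1=[P1] Q2=[]
t=27-29: P4@Q0 runs 2, rem=0, completes. Q0=[] Q1=[P1] Q2=[]
t=29-33: P1@Q1 runs 4, rem=8, quantum used, demote→Q2. Q0=[] Q1=[] Q2=[P1]
t=33-41: P1@Q2 runs 8, rem=0, completes. Q0=[] Q1=[] Q2=[]

Answer: P2,P3,P4,P1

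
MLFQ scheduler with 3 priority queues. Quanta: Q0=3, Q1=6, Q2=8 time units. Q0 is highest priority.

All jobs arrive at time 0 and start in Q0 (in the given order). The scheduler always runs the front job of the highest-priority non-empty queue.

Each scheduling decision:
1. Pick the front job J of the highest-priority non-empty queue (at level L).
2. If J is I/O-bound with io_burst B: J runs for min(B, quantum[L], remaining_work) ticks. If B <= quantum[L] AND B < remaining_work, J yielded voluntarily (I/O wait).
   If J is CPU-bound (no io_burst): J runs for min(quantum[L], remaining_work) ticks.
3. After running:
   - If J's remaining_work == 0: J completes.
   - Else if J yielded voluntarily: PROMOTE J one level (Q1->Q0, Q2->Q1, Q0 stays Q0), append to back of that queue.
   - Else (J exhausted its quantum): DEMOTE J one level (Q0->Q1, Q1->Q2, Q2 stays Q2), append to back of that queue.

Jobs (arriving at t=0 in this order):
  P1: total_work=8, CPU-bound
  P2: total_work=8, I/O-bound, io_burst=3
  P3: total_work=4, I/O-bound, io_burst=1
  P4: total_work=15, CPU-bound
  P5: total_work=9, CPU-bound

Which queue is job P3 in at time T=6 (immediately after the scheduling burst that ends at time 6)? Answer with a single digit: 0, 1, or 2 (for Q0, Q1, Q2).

t=0-3: P1@Q0 runs 3, rem=5, quantum used, demote→Q1. Q0=[P2,P3,P4,P5] Q1=[P1] Q2=[]
t=3-6: P2@Q0 runs 3, rem=5, I/O yield, promote→Q0. Q0=[P3,P4,P5,P2] Q1=[P1] Q2=[]
t=6-7: P3@Q0 runs 1, rem=3, I/O yield, promote→Q0. Q0=[P4,P5,P2,P3] Q1=[P1] Q2=[]
t=7-10: P4@Q0 runs 3, rem=12, quantum used, demote→Q1. Q0=[P5,P2,P3] Q1=[P1,P4] Q2=[]
t=10-13: P5@Q0 runs 3, rem=6, quantum used, demote→Q1. Q0=[P2,P3] Q1=[P1,P4,P5] Q2=[]
t=13-16: P2@Q0 runs 3, rem=2, I/O yield, promote→Q0. Q0=[P3,P2] Q1=[P1,P4,P5] Q2=[]
t=16-17: P3@Q0 runs 1, rem=2, I/O yield, promote→Q0. Q0=[P2,P3] Q1=[P1,P4,P5] Q2=[]
t=17-19: P2@Q0 runs 2, rem=0, completes. Q0=[P3] Q1=[P1,P4,P5] Q2=[]
t=19-20: P3@Q0 runs 1, rem=1, I/O yield, promote→Q0. Q0=[P3] Q1=[P1,P4,P5] Q2=[]
t=20-21: P3@Q0 runs 1, rem=0, completes. Q0=[] Q1=[P1,P4,P5] Q2=[]
t=21-26: P1@Q1 runs 5, rem=0, completes. Q0=[] Q1=[P4,P5] Q2=[]
t=26-32: P4@Q1 runs 6, rem=6, quantum used, demote→Q2. Q0=[] Q1=[P5] Q2=[P4]
t=32-38: P5@Q1 runs 6, rem=0, completes. Q0=[] Q1=[] Q2=[P4]
t=38-44: P4@Q2 runs 6, rem=0, completes. Q0=[] Q1=[] Q2=[]

Answer: 0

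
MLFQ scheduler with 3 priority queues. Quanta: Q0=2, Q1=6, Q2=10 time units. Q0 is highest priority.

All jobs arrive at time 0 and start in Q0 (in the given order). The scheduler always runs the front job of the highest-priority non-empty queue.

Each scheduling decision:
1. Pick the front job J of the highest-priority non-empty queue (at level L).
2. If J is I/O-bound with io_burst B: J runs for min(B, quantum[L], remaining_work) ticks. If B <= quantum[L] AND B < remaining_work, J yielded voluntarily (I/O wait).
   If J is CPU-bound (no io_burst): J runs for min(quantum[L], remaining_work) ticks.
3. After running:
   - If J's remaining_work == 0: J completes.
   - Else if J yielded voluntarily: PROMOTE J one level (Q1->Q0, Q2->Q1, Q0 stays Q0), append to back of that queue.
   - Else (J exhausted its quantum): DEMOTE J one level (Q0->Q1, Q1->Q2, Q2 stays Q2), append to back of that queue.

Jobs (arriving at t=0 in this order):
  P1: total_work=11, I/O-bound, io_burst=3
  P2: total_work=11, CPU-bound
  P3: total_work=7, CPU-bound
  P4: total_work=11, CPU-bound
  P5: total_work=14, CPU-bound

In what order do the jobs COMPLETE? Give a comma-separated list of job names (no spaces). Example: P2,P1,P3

t=0-2: P1@Q0 runs 2, rem=9, quantum used, demote→Q1. Q0=[P2,P3,P4,P5] Q1=[P1] Q2=[]
t=2-4: P2@Q0 runs 2, rem=9, quantum used, demote→Q1. Q0=[P3,P4,P5] Q1=[P1,P2] Q2=[]
t=4-6: P3@Q0 runs 2, rem=5, quantum used, demote→Q1. Q0=[P4,P5] Q1=[P1,P2,P3] Q2=[]
t=6-8: P4@Q0 runs 2, rem=9, quantum used, demote→Q1. Q0=[P5] Q1=[P1,P2,P3,P4] Q2=[]
t=8-10: P5@Q0 runs 2, rem=12, quantum used, demote→Q1. Q0=[] Q1=[P1,P2,P3,P4,P5] Q2=[]
t=10-13: P1@Q1 runs 3, rem=6, I/O yield, promote→Q0. Q0=[P1] Q1=[P2,P3,P4,P5] Q2=[]
t=13-15: P1@Q0 runs 2, rem=4, quantum used, demote→Q1. Q0=[] Q1=[P2,P3,P4,P5,P1] Q2=[]
t=15-21: P2@Q1 runs 6, rem=3, quantum used, demote→Q2. Q0=[] Q1=[P3,P4,P5,P1] Q2=[P2]
t=21-26: P3@Q1 runs 5, rem=0, completes. Q0=[] Q1=[P4,P5,P1] Q2=[P2]
t=26-32: P4@Q1 runs 6, rem=3, quantum used, demote→Q2. Q0=[] Q1=[P5,P1] Q2=[P2,P4]
t=32-38: P5@Q1 runs 6, rem=6, quantum used, demote→Q2. Q0=[] Q1=[P1] Q2=[P2,P4,P5]
t=38-41: P1@Q1 runs 3, rem=1, I/O yield, promote→Q0. Q0=[P1] Q1=[] Q2=[P2,P4,P5]
t=41-42: P1@Q0 runs 1, rem=0, completes. Q0=[] Q1=[] Q2=[P2,P4,P5]
t=42-45: P2@Q2 runs 3, rem=0, completes. Q0=[] Q1=[] Q2=[P4,P5]
t=45-48: P4@Q2 runs 3, rem=0, completes. Q0=[] Q1=[] Q2=[P5]
t=48-54: P5@Q2 runs 6, rem=0, completes. Q0=[] Q1=[] Q2=[]

Answer: P3,P1,P2,P4,P5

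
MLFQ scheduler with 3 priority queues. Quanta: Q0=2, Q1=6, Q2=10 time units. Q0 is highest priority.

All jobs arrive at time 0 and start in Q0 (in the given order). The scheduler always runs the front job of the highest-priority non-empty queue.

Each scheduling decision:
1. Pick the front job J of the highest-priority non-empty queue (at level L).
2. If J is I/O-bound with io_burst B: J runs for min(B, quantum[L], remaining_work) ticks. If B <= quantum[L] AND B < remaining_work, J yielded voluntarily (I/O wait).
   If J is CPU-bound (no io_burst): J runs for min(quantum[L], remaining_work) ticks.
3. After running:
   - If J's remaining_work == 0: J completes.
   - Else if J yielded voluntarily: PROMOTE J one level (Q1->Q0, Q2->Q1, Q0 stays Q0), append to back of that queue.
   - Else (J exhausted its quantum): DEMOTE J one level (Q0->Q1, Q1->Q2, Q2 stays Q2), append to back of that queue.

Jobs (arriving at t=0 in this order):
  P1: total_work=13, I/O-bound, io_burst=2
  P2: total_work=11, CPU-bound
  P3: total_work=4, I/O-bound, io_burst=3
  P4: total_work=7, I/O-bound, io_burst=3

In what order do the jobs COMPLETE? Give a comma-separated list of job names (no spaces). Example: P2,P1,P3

t=0-2: P1@Q0 runs 2, rem=11, I/O yield, promote→Q0. Q0=[P2,P3,P4,P1] Q1=[] Q2=[]
t=2-4: P2@Q0 runs 2, rem=9, quantum used, demote→Q1. Q0=[P3,P4,P1] Q1=[P2] Q2=[]
t=4-6: P3@Q0 runs 2, rem=2, quantum used, demote→Q1. Q0=[P4,P1] Q1=[P2,P3] Q2=[]
t=6-8: P4@Q0 runs 2, rem=5, quantum used, demote→Q1. Q0=[P1] Q1=[P2,P3,P4] Q2=[]
t=8-10: P1@Q0 runs 2, rem=9, I/O yield, promote→Q0. Q0=[P1] Q1=[P2,P3,P4] Q2=[]
t=10-12: P1@Q0 runs 2, rem=7, I/O yield, promote→Q0. Q0=[P1] Q1=[P2,P3,P4] Q2=[]
t=12-14: P1@Q0 runs 2, rem=5, I/O yield, promote→Q0. Q0=[P1] Q1=[P2,P3,P4] Q2=[]
t=14-16: P1@Q0 runs 2, rem=3, I/O yield, promote→Q0. Q0=[P1] Q1=[P2,P3,P4] Q2=[]
t=16-18: P1@Q0 runs 2, rem=1, I/O yield, promote→Q0. Q0=[P1] Q1=[P2,P3,P4] Q2=[]
t=18-19: P1@Q0 runs 1, rem=0, completes. Q0=[] Q1=[P2,P3,P4] Q2=[]
t=19-25: P2@Q1 runs 6, rem=3, quantum used, demote→Q2. Q0=[] Q1=[P3,P4] Q2=[P2]
t=25-27: P3@Q1 runs 2, rem=0, completes. Q0=[] Q1=[P4] Q2=[P2]
t=27-30: P4@Q1 runs 3, rem=2, I/O yield, promote→Q0. Q0=[P4] Q1=[] Q2=[P2]
t=30-32: P4@Q0 runs 2, rem=0, completes. Q0=[] Q1=[] Q2=[P2]
t=32-35: P2@Q2 runs 3, rem=0, completes. Q0=[] Q1=[] Q2=[]

Answer: P1,P3,P4,P2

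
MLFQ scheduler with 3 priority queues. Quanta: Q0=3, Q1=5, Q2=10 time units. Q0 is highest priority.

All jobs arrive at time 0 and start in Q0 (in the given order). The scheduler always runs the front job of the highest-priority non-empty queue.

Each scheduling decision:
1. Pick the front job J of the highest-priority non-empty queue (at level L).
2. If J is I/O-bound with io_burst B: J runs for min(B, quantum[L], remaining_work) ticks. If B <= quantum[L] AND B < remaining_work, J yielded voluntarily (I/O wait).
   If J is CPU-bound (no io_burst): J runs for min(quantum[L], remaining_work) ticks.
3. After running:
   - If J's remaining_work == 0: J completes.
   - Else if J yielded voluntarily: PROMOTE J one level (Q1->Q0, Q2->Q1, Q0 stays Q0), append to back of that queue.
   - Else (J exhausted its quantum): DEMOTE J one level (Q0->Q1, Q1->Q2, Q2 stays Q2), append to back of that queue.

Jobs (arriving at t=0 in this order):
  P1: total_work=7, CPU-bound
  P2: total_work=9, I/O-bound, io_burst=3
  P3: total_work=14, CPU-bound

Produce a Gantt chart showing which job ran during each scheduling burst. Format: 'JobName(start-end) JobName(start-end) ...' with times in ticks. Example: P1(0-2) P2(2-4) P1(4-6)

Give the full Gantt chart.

t=0-3: P1@Q0 runs 3, rem=4, quantum used, demote→Q1. Q0=[P2,P3] Q1=[P1] Q2=[]
t=3-6: P2@Q0 runs 3, rem=6, I/O yield, promote→Q0. Q0=[P3,P2] Q1=[P1] Q2=[]
t=6-9: P3@Q0 runs 3, rem=11, quantum used, demote→Q1. Q0=[P2] Q1=[P1,P3] Q2=[]
t=9-12: P2@Q0 runs 3, rem=3, I/O yield, promote→Q0. Q0=[P2] Q1=[P1,P3] Q2=[]
t=12-15: P2@Q0 runs 3, rem=0, completes. Q0=[] Q1=[P1,P3] Q2=[]
t=15-19: P1@Q1 runs 4, rem=0, completes. Q0=[] Q1=[P3] Q2=[]
t=19-24: P3@Q1 runs 5, rem=6, quantum used, demote→Q2. Q0=[] Q1=[] Q2=[P3]
t=24-30: P3@Q2 runs 6, rem=0, completes. Q0=[] Q1=[] Q2=[]

Answer: P1(0-3) P2(3-6) P3(6-9) P2(9-12) P2(12-15) P1(15-19) P3(19-24) P3(24-30)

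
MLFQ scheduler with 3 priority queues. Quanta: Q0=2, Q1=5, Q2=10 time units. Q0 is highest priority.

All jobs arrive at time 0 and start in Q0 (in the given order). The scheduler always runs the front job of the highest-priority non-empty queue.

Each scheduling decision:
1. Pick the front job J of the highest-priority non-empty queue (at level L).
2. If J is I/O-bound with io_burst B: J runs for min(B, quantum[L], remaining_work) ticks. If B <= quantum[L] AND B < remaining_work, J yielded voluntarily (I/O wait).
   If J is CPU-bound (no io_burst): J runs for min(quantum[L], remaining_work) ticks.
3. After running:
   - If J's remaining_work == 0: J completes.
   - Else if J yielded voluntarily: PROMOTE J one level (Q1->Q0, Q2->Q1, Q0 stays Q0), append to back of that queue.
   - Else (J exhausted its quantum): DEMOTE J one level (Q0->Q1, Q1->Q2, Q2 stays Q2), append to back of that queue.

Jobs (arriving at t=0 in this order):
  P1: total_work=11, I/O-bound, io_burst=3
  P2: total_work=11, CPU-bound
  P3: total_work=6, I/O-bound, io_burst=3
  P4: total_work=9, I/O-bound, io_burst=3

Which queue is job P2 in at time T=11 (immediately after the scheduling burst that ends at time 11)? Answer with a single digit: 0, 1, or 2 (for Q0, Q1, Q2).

t=0-2: P1@Q0 runs 2, rem=9, quantum used, demote→Q1. Q0=[P2,P3,P4] Q1=[P1] Q2=[]
t=2-4: P2@Q0 runs 2, rem=9, quantum used, demote→Q1. Q0=[P3,P4] Q1=[P1,P2] Q2=[]
t=4-6: P3@Q0 runs 2, rem=4, quantum used, demote→Q1. Q0=[P4] Q1=[P1,P2,P3] Q2=[]
t=6-8: P4@Q0 runs 2, rem=7, quantum used, demote→Q1. Q0=[] Q1=[P1,P2,P3,P4] Q2=[]
t=8-11: P1@Q1 runs 3, rem=6, I/O yield, promote→Q0. Q0=[P1] Q1=[P2,P3,P4] Q2=[]
t=11-13: P1@Q0 runs 2, rem=4, quantum used, demote→Q1. Q0=[] Q1=[P2,P3,P4,P1] Q2=[]
t=13-18: P2@Q1 runs 5, rem=4, quantum used, demote→Q2. Q0=[] Q1=[P3,P4,P1] Q2=[P2]
t=18-21: P3@Q1 runs 3, rem=1, I/O yield, promote→Q0. Q0=[P3] Q1=[P4,P1] Q2=[P2]
t=21-22: P3@Q0 runs 1, rem=0, completes. Q0=[] Q1=[P4,P1] Q2=[P2]
t=22-25: P4@Q1 runs 3, rem=4, I/O yield, promote→Q0. Q0=[P4] Q1=[P1] Q2=[P2]
t=25-27: P4@Q0 runs 2, rem=2, quantum used, demote→Q1. Q0=[] Q1=[P1,P4] Q2=[P2]
t=27-30: P1@Q1 runs 3, rem=1, I/O yield, promote→Q0. Q0=[P1] Q1=[P4] Q2=[P2]
t=30-31: P1@Q0 runs 1, rem=0, completes. Q0=[] Q1=[P4] Q2=[P2]
t=31-33: P4@Q1 runs 2, rem=0, completes. Q0=[] Q1=[] Q2=[P2]
t=33-37: P2@Q2 runs 4, rem=0, completes. Q0=[] Q1=[] Q2=[]

Answer: 1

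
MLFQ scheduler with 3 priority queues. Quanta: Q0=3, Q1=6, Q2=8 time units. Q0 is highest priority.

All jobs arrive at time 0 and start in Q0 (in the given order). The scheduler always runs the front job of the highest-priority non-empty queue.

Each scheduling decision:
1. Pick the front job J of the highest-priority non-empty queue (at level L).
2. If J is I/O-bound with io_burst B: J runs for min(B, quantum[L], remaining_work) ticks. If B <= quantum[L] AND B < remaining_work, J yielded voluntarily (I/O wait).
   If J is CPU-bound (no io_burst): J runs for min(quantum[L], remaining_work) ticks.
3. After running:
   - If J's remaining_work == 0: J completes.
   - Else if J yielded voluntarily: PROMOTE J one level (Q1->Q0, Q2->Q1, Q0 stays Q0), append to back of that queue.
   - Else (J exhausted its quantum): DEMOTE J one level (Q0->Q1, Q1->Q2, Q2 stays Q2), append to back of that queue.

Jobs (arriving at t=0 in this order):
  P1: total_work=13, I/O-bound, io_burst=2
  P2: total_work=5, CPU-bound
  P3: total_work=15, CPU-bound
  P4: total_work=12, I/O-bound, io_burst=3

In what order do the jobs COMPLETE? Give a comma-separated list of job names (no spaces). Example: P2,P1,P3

Answer: P4,P1,P2,P3

Derivation:
t=0-2: P1@Q0 runs 2, rem=11, I/O yield, promote→Q0. Q0=[P2,P3,P4,P1] Q1=[] Q2=[]
t=2-5: P2@Q0 runs 3, rem=2, quantum used, demote→Q1. Q0=[P3,P4,P1] Q1=[P2] Q2=[]
t=5-8: P3@Q0 runs 3, rem=12, quantum used, demote→Q1. Q0=[P4,P1] Q1=[P2,P3] Q2=[]
t=8-11: P4@Q0 runs 3, rem=9, I/O yield, promote→Q0. Q0=[P1,P4] Q1=[P2,P3] Q2=[]
t=11-13: P1@Q0 runs 2, rem=9, I/O yield, promote→Q0. Q0=[P4,P1] Q1=[P2,P3] Q2=[]
t=13-16: P4@Q0 runs 3, rem=6, I/O yield, promote→Q0. Q0=[P1,P4] Q1=[P2,P3] Q2=[]
t=16-18: P1@Q0 runs 2, rem=7, I/O yield, promote→Q0. Q0=[P4,P1] Q1=[P2,P3] Q2=[]
t=18-21: P4@Q0 runs 3, rem=3, I/O yield, promote→Q0. Q0=[P1,P4] Q1=[P2,P3] Q2=[]
t=21-23: P1@Q0 runs 2, rem=5, I/O yield, promote→Q0. Q0=[P4,P1] Q1=[P2,P3] Q2=[]
t=23-26: P4@Q0 runs 3, rem=0, completes. Q0=[P1] Q1=[P2,P3] Q2=[]
t=26-28: P1@Q0 runs 2, rem=3, I/O yield, promote→Q0. Q0=[P1] Q1=[P2,P3] Q2=[]
t=28-30: P1@Q0 runs 2, rem=1, I/O yield, promote→Q0. Q0=[P1] Q1=[P2,P3] Q2=[]
t=30-31: P1@Q0 runs 1, rem=0, completes. Q0=[] Q1=[P2,P3] Q2=[]
t=31-33: P2@Q1 runs 2, rem=0, completes. Q0=[] Q1=[P3] Q2=[]
t=33-39: P3@Q1 runs 6, rem=6, quantum used, demote→Q2. Q0=[] Q1=[] Q2=[P3]
t=39-45: P3@Q2 runs 6, rem=0, completes. Q0=[] Q1=[] Q2=[]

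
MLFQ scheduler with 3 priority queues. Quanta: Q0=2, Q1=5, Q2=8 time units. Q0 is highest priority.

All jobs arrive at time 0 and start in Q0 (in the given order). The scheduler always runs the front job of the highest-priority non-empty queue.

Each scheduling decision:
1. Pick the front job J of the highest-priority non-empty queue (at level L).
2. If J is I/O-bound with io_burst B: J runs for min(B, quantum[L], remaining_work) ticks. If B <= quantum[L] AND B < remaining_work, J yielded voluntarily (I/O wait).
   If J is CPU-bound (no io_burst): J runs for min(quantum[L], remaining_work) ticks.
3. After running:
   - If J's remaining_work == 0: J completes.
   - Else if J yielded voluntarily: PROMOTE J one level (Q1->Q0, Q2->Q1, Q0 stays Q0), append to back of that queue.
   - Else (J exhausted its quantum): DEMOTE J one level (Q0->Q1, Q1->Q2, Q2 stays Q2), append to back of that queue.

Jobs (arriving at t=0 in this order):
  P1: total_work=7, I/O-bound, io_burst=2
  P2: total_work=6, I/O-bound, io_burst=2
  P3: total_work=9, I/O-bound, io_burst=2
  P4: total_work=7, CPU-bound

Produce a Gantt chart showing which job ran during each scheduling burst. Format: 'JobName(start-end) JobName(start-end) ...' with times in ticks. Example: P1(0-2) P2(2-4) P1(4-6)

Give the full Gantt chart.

Answer: P1(0-2) P2(2-4) P3(4-6) P4(6-8) P1(8-10) P2(10-12) P3(12-14) P1(14-16) P2(16-18) P3(18-20) P1(20-21) P3(21-23) P3(23-24) P4(24-29)

Derivation:
t=0-2: P1@Q0 runs 2, rem=5, I/O yield, promote→Q0. Q0=[P2,P3,P4,P1] Q1=[] Q2=[]
t=2-4: P2@Q0 runs 2, rem=4, I/O yield, promote→Q0. Q0=[P3,P4,P1,P2] Q1=[] Q2=[]
t=4-6: P3@Q0 runs 2, rem=7, I/O yield, promote→Q0. Q0=[P4,P1,P2,P3] Q1=[] Q2=[]
t=6-8: P4@Q0 runs 2, rem=5, quantum used, demote→Q1. Q0=[P1,P2,P3] Q1=[P4] Q2=[]
t=8-10: P1@Q0 runs 2, rem=3, I/O yield, promote→Q0. Q0=[P2,P3,P1] Q1=[P4] Q2=[]
t=10-12: P2@Q0 runs 2, rem=2, I/O yield, promote→Q0. Q0=[P3,P1,P2] Q1=[P4] Q2=[]
t=12-14: P3@Q0 runs 2, rem=5, I/O yield, promote→Q0. Q0=[P1,P2,P3] Q1=[P4] Q2=[]
t=14-16: P1@Q0 runs 2, rem=1, I/O yield, promote→Q0. Q0=[P2,P3,P1] Q1=[P4] Q2=[]
t=16-18: P2@Q0 runs 2, rem=0, completes. Q0=[P3,P1] Q1=[P4] Q2=[]
t=18-20: P3@Q0 runs 2, rem=3, I/O yield, promote→Q0. Q0=[P1,P3] Q1=[P4] Q2=[]
t=20-21: P1@Q0 runs 1, rem=0, completes. Q0=[P3] Q1=[P4] Q2=[]
t=21-23: P3@Q0 runs 2, rem=1, I/O yield, promote→Q0. Q0=[P3] Q1=[P4] Q2=[]
t=23-24: P3@Q0 runs 1, rem=0, completes. Q0=[] Q1=[P4] Q2=[]
t=24-29: P4@Q1 runs 5, rem=0, completes. Q0=[] Q1=[] Q2=[]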